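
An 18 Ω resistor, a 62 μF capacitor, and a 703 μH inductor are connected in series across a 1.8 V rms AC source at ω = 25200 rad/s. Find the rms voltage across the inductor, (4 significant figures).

1.285 V

X_L = ωL = 17.72 Ω
X_C = 1/(ωC) = 0.6400 Ω
Net reactance X = X_L − X_C = 17.08 Ω
Z = 18.00 + j17.08 Ω
|Z| = √(18.00² + 17.08²) = 24.81 Ω
I = V/|Z| = 72.55 mA
V_L = I·|Z_L| = 0.07255 × 17.72 = 1.285 V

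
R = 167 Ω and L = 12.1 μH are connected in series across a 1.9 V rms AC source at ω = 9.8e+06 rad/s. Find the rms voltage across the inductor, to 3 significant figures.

X_L = ωL = 119 Ω
Z = 167 + j119 Ω
|Z| = √(167² + 119²) = 205 Ω
I = V/|Z| = 9.28 mA
V_L = I·|Z_L| = 0.00928 × 119 = 1.10 V

1.10 V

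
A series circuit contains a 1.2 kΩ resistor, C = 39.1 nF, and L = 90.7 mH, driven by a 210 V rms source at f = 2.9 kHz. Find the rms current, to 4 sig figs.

ω = 2πf = 18220 rad/s
X_L = ωL = 1653 Ω
X_C = 1/(ωC) = 1404 Ω
Net reactance X = X_L − X_C = 249.1 Ω
Z = 1200 + j249.1 Ω
|Z| = √(1200² + 249.1²) = 1226 Ω
I = V/|Z| = 210/1226 = 171.3 mA

171.3 mA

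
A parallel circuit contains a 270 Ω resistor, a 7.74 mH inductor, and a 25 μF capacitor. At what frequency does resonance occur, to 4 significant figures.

ω₀ = 1/√(LC) = 1/√(0.00774 × 2.5e-05) = 2273 rad/s
f₀ = ω₀/(2π) = 361.8 Hz

361.8 Hz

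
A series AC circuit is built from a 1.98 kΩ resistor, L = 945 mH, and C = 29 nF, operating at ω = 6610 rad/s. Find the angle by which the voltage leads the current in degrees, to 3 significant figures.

X_L = ωL = 6250 Ω
X_C = 1/(ωC) = 5220 Ω
Net reactance X = X_L − X_C = 1030 Ω
Z = 1980 + j1030 Ω
|Z| = √(1980² + 1030²) = 2230 Ω
∠Z = arctan(1030/1980) = 27.5°

27.5°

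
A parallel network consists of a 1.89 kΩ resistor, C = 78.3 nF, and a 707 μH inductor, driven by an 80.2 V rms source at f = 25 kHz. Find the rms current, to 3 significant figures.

268 mA

ω = 2πf = 157100 rad/s
X_L = ωL = 111 Ω
X_C = 1/(ωC) = 81.3 Ω
Parallel: admittances add. Y = 1/R + 1/(jωL) + jωC
Y = (0.000529 + j0.00329) S
|Y| = 0.00334 S → |Z| = 1/|Y| = 300 Ω, ∠Z = −∠Y = -80.9°
I = V/|Z| = 80.2/300 = 268 mA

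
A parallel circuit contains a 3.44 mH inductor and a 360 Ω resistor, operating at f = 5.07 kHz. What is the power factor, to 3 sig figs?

ω = 2πf = 31860 rad/s
X_L = ωL = 110 Ω
Parallel: admittances add. Y = 1/R + 1/(jωL)
Y = (0.00278 − j0.00913) S
|Y| = 0.00954 S → |Z| = 1/|Y| = 105 Ω, ∠Z = −∠Y = 73.1°
cos φ = cos(73.1°) = 0.291

0.291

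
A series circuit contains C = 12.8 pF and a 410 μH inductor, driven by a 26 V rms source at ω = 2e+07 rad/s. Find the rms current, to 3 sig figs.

X_L = ωL = 8200 Ω
X_C = 1/(ωC) = 3910 Ω
Net reactance X = X_L − X_C = 4290 Ω
Z = j4290 Ω
|Z| = √(0² + 4290²) = 4290 Ω
I = V/|Z| = 26/4290 = 6.06 mA

6.06 mA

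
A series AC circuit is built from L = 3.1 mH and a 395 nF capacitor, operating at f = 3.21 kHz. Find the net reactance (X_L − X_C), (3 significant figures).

-63.0 Ω

ω = 2πf = 20170 rad/s
X_L = ωL = 62.5 Ω
X_C = 1/(ωC) = 126 Ω
X = 62.5 − 126 = -63.0 Ω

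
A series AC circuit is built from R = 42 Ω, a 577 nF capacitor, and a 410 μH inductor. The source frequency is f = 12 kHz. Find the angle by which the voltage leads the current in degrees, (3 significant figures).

10.7°

ω = 2πf = 75400 rad/s
X_L = ωL = 30.9 Ω
X_C = 1/(ωC) = 23.0 Ω
Net reactance X = X_L − X_C = 7.93 Ω
Z = 42.0 + j7.93 Ω
|Z| = √(42.0² + 7.93²) = 42.7 Ω
∠Z = arctan(7.93/42.0) = 10.7°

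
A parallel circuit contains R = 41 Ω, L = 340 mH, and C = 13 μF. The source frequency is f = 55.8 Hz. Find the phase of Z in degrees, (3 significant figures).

8.93°

ω = 2πf = 350.6 rad/s
X_L = ωL = 119 Ω
X_C = 1/(ωC) = 219 Ω
Parallel: admittances add. Y = 1/R + 1/(jωL) + jωC
Y = (0.0244 − j0.00383) S
|Y| = 0.0247 S → |Z| = 1/|Y| = 40.5 Ω, ∠Z = −∠Y = 8.93°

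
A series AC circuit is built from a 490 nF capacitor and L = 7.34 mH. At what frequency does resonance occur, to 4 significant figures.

ω₀ = 1/√(LC) = 1/√(0.00734 × 4.9e-07) = 16670 rad/s
f₀ = ω₀/(2π) = 2.654 kHz

2.654 kHz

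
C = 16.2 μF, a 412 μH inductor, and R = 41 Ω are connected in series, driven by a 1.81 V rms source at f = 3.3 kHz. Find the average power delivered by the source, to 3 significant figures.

ω = 2πf = 20730 rad/s
X_L = ωL = 8.54 Ω
X_C = 1/(ωC) = 2.98 Ω
Net reactance X = X_L − X_C = 5.57 Ω
Z = 41.0 + j5.57 Ω
|Z| = √(41.0² + 5.57²) = 41.4 Ω
∠Z = arctan(5.57/41.0) = 7.73°
I = V/|Z| = 43.7 mA
P = VI cos φ = 1.81 × 0.0437 × cos(7.73°) = 78.5 mW

78.5 mW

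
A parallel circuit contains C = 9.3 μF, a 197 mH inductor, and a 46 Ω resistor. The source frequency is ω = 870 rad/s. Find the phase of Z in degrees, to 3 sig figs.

-5.93°

X_L = ωL = 171 Ω
X_C = 1/(ωC) = 124 Ω
Parallel: admittances add. Y = 1/R + 1/(jωL) + jωC
Y = (0.0217 + j0.00226) S
|Y| = 0.0219 S → |Z| = 1/|Y| = 45.8 Ω, ∠Z = −∠Y = -5.93°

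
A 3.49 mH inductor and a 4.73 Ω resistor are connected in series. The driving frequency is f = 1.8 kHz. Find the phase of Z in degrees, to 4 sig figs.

83.17°

ω = 2πf = 11310 rad/s
X_L = ωL = 39.47 Ω
Z = 4.730 + j39.47 Ω
|Z| = √(4.730² + 39.47²) = 39.75 Ω
∠Z = arctan(39.47/4.730) = 83.17°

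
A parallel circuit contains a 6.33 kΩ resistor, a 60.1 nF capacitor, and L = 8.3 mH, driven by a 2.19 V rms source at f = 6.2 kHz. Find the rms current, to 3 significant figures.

ω = 2πf = 38960 rad/s
X_L = ωL = 323 Ω
X_C = 1/(ωC) = 427 Ω
Parallel: admittances add. Y = 1/R + 1/(jωL) + jωC
Y = (0.000158 − j0.000752) S
|Y| = 0.000768 S → |Z| = 1/|Y| = 1300 Ω, ∠Z = −∠Y = 78.1°
I = V/|Z| = 2.19/1300 = 1.68 mA

1.68 mA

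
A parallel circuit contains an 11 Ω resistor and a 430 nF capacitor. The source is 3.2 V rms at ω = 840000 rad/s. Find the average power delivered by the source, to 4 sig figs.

930.9 mW

X_C = 1/(ωC) = 2.769 Ω
Parallel: admittances add. Y = 1/R + jωC
Y = (0.09091 + j0.3612) S
|Y| = 0.3725 S → |Z| = 1/|Y| = 2.685 Ω, ∠Z = −∠Y = -75.87°
I = V/|Z| = 1.192 A
P = VI cos φ = 3.2 × 1.192 × cos(-75.87°) = 930.9 mW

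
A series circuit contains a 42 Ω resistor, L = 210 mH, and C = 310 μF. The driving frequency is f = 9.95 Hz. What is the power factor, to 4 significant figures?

0.7374

ω = 2πf = 62.52 rad/s
X_L = ωL = 13.13 Ω
X_C = 1/(ωC) = 51.60 Ω
Net reactance X = X_L − X_C = -38.47 Ω
Z = 42.00 − j38.47 Ω
|Z| = √(42.00² + 38.47²) = 56.96 Ω
∠Z = arctan(-38.47/42.00) = -42.49°
cos φ = cos(-42.49°) = 0.7374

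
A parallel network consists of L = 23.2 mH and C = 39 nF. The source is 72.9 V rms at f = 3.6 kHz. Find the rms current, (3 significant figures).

74.6 mA

ω = 2πf = 22620 rad/s
X_L = ωL = 525 Ω
X_C = 1/(ωC) = 1130 Ω
Parallel: admittances add. Y = 1/(jωL) + jωC
Y = (0 − j0.00102) S
|Y| = 0.00102 S → |Z| = 1/|Y| = 977 Ω, ∠Z = −∠Y = 90.0°
I = V/|Z| = 72.9/977 = 74.6 mA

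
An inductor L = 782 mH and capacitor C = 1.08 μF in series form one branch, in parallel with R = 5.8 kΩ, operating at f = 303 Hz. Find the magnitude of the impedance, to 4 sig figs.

ω = 2πf = 1904 rad/s
X_L = ωL = 1489 Ω
X_C = 1/(ωC) = 486.4 Ω
Branch 1: Z₁ = R = 5800 Ω
Branch 2 (series LC): Z₂ = j(X_L − X_C) = j1002 Ω
Parallel: Z = Z₁Z₂/(Z₁+Z₂), |Z| = 987.8 Ω, ∠Z = 80.19°

987.8 Ω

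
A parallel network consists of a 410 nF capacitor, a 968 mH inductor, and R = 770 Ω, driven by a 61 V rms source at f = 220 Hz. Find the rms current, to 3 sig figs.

80.0 mA

ω = 2πf = 1382 rad/s
X_L = ωL = 1340 Ω
X_C = 1/(ωC) = 1760 Ω
Parallel: admittances add. Y = 1/R + 1/(jωL) + jωC
Y = (0.00130 − j0.000181) S
|Y| = 0.00131 S → |Z| = 1/|Y| = 763 Ω, ∠Z = −∠Y = 7.92°
I = V/|Z| = 61/763 = 80.0 mA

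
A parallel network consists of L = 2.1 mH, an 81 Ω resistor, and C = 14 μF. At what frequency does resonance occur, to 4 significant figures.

928.2 Hz

ω₀ = 1/√(LC) = 1/√(0.0021 × 1.4e-05) = 5832 rad/s
f₀ = ω₀/(2π) = 928.2 Hz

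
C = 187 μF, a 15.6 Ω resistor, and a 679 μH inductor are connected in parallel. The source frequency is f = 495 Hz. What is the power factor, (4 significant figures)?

0.5101

ω = 2πf = 3110 rad/s
X_L = ωL = 2.112 Ω
X_C = 1/(ωC) = 1.719 Ω
Parallel: admittances add. Y = 1/R + 1/(jωL) + jωC
Y = (0.06410 + j0.1081) S
|Y| = 0.1257 S → |Z| = 1/|Y| = 7.958 Ω, ∠Z = −∠Y = -59.33°
cos φ = cos(-59.33°) = 0.5101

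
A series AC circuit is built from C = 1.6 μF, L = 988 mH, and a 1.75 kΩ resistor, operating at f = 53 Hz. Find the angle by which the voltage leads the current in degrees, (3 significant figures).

ω = 2πf = 333.0 rad/s
X_L = ωL = 329 Ω
X_C = 1/(ωC) = 1880 Ω
Net reactance X = X_L − X_C = -1550 Ω
Z = 1750 − j1550 Ω
|Z| = √(1750² + 1550²) = 2340 Ω
∠Z = arctan(-1550/1750) = -41.5°

-41.5°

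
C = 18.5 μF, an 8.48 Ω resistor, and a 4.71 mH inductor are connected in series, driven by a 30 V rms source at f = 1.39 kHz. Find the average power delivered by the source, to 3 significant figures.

ω = 2πf = 8734 rad/s
X_L = ωL = 41.1 Ω
X_C = 1/(ωC) = 6.19 Ω
Net reactance X = X_L − X_C = 34.9 Ω
Z = 8.48 + j34.9 Ω
|Z| = √(8.48² + 34.9²) = 36.0 Ω
∠Z = arctan(34.9/8.48) = 76.4°
I = V/|Z| = 834 mA
P = VI cos φ = 30 × 0.834 × cos(76.4°) = 5.90 W

5.90 W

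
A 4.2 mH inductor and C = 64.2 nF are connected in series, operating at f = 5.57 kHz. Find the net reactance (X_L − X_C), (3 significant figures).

ω = 2πf = 35000 rad/s
X_L = ωL = 147 Ω
X_C = 1/(ωC) = 445 Ω
X = 147 − 445 = -298 Ω

-298 Ω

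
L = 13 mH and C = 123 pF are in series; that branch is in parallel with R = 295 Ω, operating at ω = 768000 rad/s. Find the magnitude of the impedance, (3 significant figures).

X_L = ωL = 9980 Ω
X_C = 1/(ωC) = 10600 Ω
Branch 1: Z₁ = R = 295 Ω
Branch 2 (series LC): Z₂ = j(X_L − X_C) = −j602 Ω
Parallel: Z = Z₁Z₂/(Z₁+Z₂), |Z| = 265 Ω, ∠Z = -26.1°

265 Ω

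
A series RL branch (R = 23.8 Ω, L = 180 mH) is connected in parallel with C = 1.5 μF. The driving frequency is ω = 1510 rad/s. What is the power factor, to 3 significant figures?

X_L = ωL = 272 Ω
X_C = 1/(ωC) = 442 Ω
Branch 1 (R+jX_L): Z₁ = 23.8 + j272 Ω, |Z₁| = 273 Ω
Branch 2 (−jX_C): Z₂ = −j442 Ω
Parallel: Z = Z₁Z₂/(Z₁+Z₂), |Z| = 703 Ω, ∠Z = 77.0°
cos φ = cos(77.0°) = 0.225

0.225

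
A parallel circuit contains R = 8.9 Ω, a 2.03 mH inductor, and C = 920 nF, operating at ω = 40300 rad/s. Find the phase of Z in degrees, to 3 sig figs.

X_L = ωL = 81.8 Ω
X_C = 1/(ωC) = 27.0 Ω
Parallel: admittances add. Y = 1/R + 1/(jωL) + jωC
Y = (0.112 + j0.0249) S
|Y| = 0.115 S → |Z| = 1/|Y| = 8.69 Ω, ∠Z = −∠Y = -12.5°

-12.5°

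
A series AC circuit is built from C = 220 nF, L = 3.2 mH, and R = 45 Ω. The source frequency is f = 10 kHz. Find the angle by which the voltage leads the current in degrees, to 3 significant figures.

70.7°

ω = 2πf = 62830 rad/s
X_L = ωL = 201 Ω
X_C = 1/(ωC) = 72.3 Ω
Net reactance X = X_L − X_C = 129 Ω
Z = 45.0 + j129 Ω
|Z| = √(45.0² + 129²) = 136 Ω
∠Z = arctan(129/45.0) = 70.7°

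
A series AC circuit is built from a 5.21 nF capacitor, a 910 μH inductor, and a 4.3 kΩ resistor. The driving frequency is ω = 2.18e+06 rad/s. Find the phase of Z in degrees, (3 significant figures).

X_L = ωL = 1980 Ω
X_C = 1/(ωC) = 88.0 Ω
Net reactance X = X_L − X_C = 1900 Ω
Z = 4300 + j1900 Ω
|Z| = √(4300² + 1900²) = 4700 Ω
∠Z = arctan(1900/4300) = 23.8°

23.8°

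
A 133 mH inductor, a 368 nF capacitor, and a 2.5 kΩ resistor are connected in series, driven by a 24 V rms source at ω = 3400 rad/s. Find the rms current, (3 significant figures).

9.51 mA

X_L = ωL = 452 Ω
X_C = 1/(ωC) = 799 Ω
Net reactance X = X_L − X_C = -347 Ω
Z = 2500 − j347 Ω
|Z| = √(2500² + 347²) = 2520 Ω
I = V/|Z| = 24/2520 = 9.51 mA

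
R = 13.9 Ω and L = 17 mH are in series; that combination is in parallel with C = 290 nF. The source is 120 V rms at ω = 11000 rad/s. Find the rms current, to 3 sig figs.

260 mA

X_L = ωL = 187 Ω
X_C = 1/(ωC) = 313 Ω
Branch 1 (R+jX_L): Z₁ = 13.9 + j187 Ω, |Z₁| = 188 Ω
Branch 2 (−jX_C): Z₂ = −j313 Ω
Parallel: Z = Z₁Z₂/(Z₁+Z₂), |Z| = 462 Ω, ∠Z = 79.5°
I = V/|Z| = 120/462 = 260 mA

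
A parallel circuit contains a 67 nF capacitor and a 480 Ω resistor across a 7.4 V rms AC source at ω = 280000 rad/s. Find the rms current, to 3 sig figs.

140 mA

X_C = 1/(ωC) = 53.3 Ω
Parallel: admittances add. Y = 1/R + jωC
Y = (0.00208 + j0.0188) S
|Y| = 0.0189 S → |Z| = 1/|Y| = 53.0 Ω, ∠Z = −∠Y = -83.7°
I = V/|Z| = 7.4/53.0 = 140 mA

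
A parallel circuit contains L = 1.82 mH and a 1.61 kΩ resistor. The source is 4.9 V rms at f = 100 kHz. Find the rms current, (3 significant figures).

ω = 2πf = 628300 rad/s
X_L = ωL = 1140 Ω
Parallel: admittances add. Y = 1/R + 1/(jωL)
Y = (0.000621 − j0.000874) S
|Y| = 0.00107 S → |Z| = 1/|Y| = 932 Ω, ∠Z = −∠Y = 54.6°
I = V/|Z| = 4.9/932 = 5.26 mA

5.26 mA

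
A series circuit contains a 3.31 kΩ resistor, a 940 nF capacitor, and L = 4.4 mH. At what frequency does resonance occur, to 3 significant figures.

2.47 kHz

ω₀ = 1/√(LC) = 1/√(0.0044 × 9.4e-07) = 15550 rad/s
f₀ = ω₀/(2π) = 2.47 kHz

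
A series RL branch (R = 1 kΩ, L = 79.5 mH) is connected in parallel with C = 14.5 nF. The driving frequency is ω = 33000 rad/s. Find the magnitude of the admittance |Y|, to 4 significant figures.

X_L = ωL = 2624 Ω
X_C = 1/(ωC) = 2090 Ω
Branch 1 (R+jX_L): Z₁ = 1000 + j2624 Ω, |Z₁| = 2808 Ω
Branch 2 (−jX_C): Z₂ = −j2090 Ω
Parallel: Z = Z₁Z₂/(Z₁+Z₂), |Z| = 5177 Ω, ∠Z = -48.95°
|Y| = 1/|Z| = 193.2 μS

193.2 μS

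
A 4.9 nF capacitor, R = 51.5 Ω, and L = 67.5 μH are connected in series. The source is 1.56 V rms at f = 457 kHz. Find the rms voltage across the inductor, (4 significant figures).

2.271 V

ω = 2πf = 2.871e+06 rad/s
X_L = ωL = 193.8 Ω
X_C = 1/(ωC) = 71.07 Ω
Net reactance X = X_L − X_C = 122.7 Ω
Z = 51.50 + j122.7 Ω
|Z| = √(51.50² + 122.7²) = 133.1 Ω
I = V/|Z| = 11.72 mA
V_L = I·|Z_L| = 0.01172 × 193.8 = 2.271 V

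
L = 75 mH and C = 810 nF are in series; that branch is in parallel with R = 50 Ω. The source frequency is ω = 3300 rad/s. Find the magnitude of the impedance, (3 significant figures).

X_L = ωL = 248 Ω
X_C = 1/(ωC) = 374 Ω
Branch 1: Z₁ = R = 50.0 Ω
Branch 2 (series LC): Z₂ = j(X_L − X_C) = −j127 Ω
Parallel: Z = Z₁Z₂/(Z₁+Z₂), |Z| = 46.5 Ω, ∠Z = -21.5°

46.5 Ω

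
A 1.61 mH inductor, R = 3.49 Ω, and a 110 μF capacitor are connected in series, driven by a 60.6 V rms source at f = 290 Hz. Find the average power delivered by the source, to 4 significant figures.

781.2 W

ω = 2πf = 1822 rad/s
X_L = ωL = 2.934 Ω
X_C = 1/(ωC) = 4.989 Ω
Net reactance X = X_L − X_C = -2.056 Ω
Z = 3.490 − j2.056 Ω
|Z| = √(3.490² + 2.056²) = 4.050 Ω
∠Z = arctan(-2.056/3.490) = -30.50°
I = V/|Z| = 14.96 A
P = VI cos φ = 60.6 × 14.96 × cos(-30.50°) = 781.2 W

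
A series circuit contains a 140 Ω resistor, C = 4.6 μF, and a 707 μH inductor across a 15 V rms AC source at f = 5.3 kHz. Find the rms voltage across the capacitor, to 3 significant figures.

ω = 2πf = 33300 rad/s
X_L = ωL = 23.5 Ω
X_C = 1/(ωC) = 6.53 Ω
Net reactance X = X_L − X_C = 17.0 Ω
Z = 140 + j17.0 Ω
|Z| = √(140² + 17.0²) = 141 Ω
I = V/|Z| = 106 mA
V_C = I·|Z_C| = 0.106 × 6.53 = 0.694 V

0.694 V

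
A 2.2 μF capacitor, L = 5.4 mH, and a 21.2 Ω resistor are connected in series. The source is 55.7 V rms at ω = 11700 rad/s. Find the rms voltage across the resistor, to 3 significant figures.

X_L = ωL = 63.2 Ω
X_C = 1/(ωC) = 38.9 Ω
Net reactance X = X_L − X_C = 24.3 Ω
Z = 21.2 + j24.3 Ω
|Z| = √(21.2² + 24.3²) = 32.3 Ω
I = V/|Z| = 1.73 A
V_R = I·|Z_R| = 1.73 × 21.2 = 36.6 V

36.6 V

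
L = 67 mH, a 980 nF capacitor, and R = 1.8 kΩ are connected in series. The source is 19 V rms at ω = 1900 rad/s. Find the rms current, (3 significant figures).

X_L = ωL = 127 Ω
X_C = 1/(ωC) = 537 Ω
Net reactance X = X_L − X_C = -410 Ω
Z = 1800 − j410 Ω
|Z| = √(1800² + 410²) = 1850 Ω
I = V/|Z| = 19/1850 = 10.3 mA

10.3 mA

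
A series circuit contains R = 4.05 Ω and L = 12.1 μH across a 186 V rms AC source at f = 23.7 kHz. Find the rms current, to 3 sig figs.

ω = 2πf = 148900 rad/s
X_L = ωL = 1.80 Ω
Z = 4.05 + j1.80 Ω
|Z| = √(4.05² + 1.80²) = 4.43 Ω
I = V/|Z| = 186/4.43 = 42.0 A

42.0 A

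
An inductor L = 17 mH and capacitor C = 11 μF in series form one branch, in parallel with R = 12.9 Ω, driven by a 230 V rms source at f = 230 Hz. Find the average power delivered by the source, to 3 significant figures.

ω = 2πf = 1445 rad/s
X_L = ωL = 24.6 Ω
X_C = 1/(ωC) = 62.9 Ω
Branch 1: Z₁ = R = 12.9 Ω
Branch 2 (series LC): Z₂ = j(X_L − X_C) = −j38.3 Ω
Parallel: Z = Z₁Z₂/(Z₁+Z₂), |Z| = 12.2 Ω, ∠Z = -18.6°
I = V/|Z| = 18.8 A
P = VI cos φ = 230 × 18.8 × cos(-18.6°) = 4.10 kW

4.10 kW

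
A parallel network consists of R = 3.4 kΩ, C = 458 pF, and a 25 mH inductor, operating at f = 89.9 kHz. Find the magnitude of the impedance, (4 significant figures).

ω = 2πf = 564900 rad/s
X_L = ωL = 14120 Ω
X_C = 1/(ωC) = 3865 Ω
Parallel: admittances add. Y = 1/R + 1/(jωL) + jωC
Y = (0.0002941 + j0.0001879) S
|Y| = 0.0003490 S → |Z| = 1/|Y| = 2865 Ω, ∠Z = −∠Y = -32.57°

2865 Ω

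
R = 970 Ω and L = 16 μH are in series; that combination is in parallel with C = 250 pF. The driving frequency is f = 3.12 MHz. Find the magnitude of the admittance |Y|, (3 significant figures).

ω = 2πf = 1.96e+07 rad/s
X_L = ωL = 314 Ω
X_C = 1/(ωC) = 204 Ω
Branch 1 (R+jX_L): Z₁ = 970 + j314 Ω, |Z₁| = 1020 Ω
Branch 2 (−jX_C): Z₂ = −j204 Ω
Parallel: Z = Z₁Z₂/(Z₁+Z₂), |Z| = 213 Ω, ∠Z = -78.5°
|Y| = 1/|Z| = 4.69 mS

4.69 mS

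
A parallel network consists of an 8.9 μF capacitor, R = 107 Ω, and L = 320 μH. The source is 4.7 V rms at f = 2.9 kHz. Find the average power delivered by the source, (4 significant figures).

ω = 2πf = 18220 rad/s
X_L = ωL = 5.831 Ω
X_C = 1/(ωC) = 6.166 Ω
Parallel: admittances add. Y = 1/R + 1/(jωL) + jωC
Y = (0.009346 − j0.009334) S
|Y| = 0.01321 S → |Z| = 1/|Y| = 75.71 Ω, ∠Z = −∠Y = 44.96°
I = V/|Z| = 62.08 mA
P = VI cos φ = 4.7 × 0.06208 × cos(44.96°) = 206.4 mW

206.4 mW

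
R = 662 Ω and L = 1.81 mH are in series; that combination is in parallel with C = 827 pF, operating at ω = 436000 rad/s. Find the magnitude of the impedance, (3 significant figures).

X_L = ωL = 789 Ω
X_C = 1/(ωC) = 2770 Ω
Branch 1 (R+jX_L): Z₁ = 662 + j789 Ω, |Z₁| = 1030 Ω
Branch 2 (−jX_C): Z₂ = −j2770 Ω
Parallel: Z = Z₁Z₂/(Z₁+Z₂), |Z| = 1370 Ω, ∠Z = 31.6°

1370 Ω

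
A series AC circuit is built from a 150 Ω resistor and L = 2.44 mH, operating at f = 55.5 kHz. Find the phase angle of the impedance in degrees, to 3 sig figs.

ω = 2πf = 348700 rad/s
X_L = ωL = 851 Ω
Z = 150 + j851 Ω
|Z| = √(150² + 851²) = 864 Ω
∠Z = arctan(851/150) = 80.0°

80.0°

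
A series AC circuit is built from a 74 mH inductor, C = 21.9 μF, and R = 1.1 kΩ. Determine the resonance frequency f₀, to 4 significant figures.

125.0 Hz

ω₀ = 1/√(LC) = 1/√(0.074 × 2.19e-05) = 785.5 rad/s
f₀ = ω₀/(2π) = 125.0 Hz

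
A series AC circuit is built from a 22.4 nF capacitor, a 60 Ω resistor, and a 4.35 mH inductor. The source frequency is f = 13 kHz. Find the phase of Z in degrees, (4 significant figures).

-72.58°

ω = 2πf = 81680 rad/s
X_L = ωL = 355.3 Ω
X_C = 1/(ωC) = 546.5 Ω
Net reactance X = X_L − X_C = -191.2 Ω
Z = 60.00 − j191.2 Ω
|Z| = √(60.00² + 191.2²) = 200.4 Ω
∠Z = arctan(-191.2/60.00) = -72.58°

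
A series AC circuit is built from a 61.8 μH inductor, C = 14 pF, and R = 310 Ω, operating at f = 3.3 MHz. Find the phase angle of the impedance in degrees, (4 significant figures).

-81.85°

ω = 2πf = 2.073e+07 rad/s
X_L = ωL = 1281 Ω
X_C = 1/(ωC) = 3445 Ω
Net reactance X = X_L − X_C = -2164 Ω
Z = 310.0 − j2164 Ω
|Z| = √(310.0² + 2164²) = 2186 Ω
∠Z = arctan(-2164/310.0) = -81.85°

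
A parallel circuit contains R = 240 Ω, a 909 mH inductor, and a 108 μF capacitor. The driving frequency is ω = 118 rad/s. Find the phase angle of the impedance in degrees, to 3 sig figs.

X_L = ωL = 107 Ω
X_C = 1/(ωC) = 78.5 Ω
Parallel: admittances add. Y = 1/R + 1/(jωL) + jωC
Y = (0.00417 + j0.00342) S
|Y| = 0.00539 S → |Z| = 1/|Y| = 185 Ω, ∠Z = −∠Y = -39.4°

-39.4°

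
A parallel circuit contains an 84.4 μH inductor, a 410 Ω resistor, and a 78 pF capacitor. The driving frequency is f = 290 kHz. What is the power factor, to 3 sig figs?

0.358

ω = 2πf = 1.822e+06 rad/s
X_L = ωL = 154 Ω
X_C = 1/(ωC) = 7040 Ω
Parallel: admittances add. Y = 1/R + 1/(jωL) + jωC
Y = (0.00244 − j0.00636) S
|Y| = 0.00681 S → |Z| = 1/|Y| = 147 Ω, ∠Z = −∠Y = 69.0°
cos φ = cos(69.0°) = 0.358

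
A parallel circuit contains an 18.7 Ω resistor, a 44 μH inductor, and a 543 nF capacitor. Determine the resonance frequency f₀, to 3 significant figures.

ω₀ = 1/√(LC) = 1/√(4.4e-05 × 5.43e-07) = 204600 rad/s
f₀ = ω₀/(2π) = 32.6 kHz

32.6 kHz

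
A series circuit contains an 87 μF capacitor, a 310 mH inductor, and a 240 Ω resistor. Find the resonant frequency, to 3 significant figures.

30.6 Hz

ω₀ = 1/√(LC) = 1/√(0.31 × 8.7e-05) = 192.6 rad/s
f₀ = ω₀/(2π) = 30.6 Hz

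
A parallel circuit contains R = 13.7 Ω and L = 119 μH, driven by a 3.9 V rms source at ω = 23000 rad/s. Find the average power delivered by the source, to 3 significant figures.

1.11 W

X_L = ωL = 2.74 Ω
Parallel: admittances add. Y = 1/R + 1/(jωL)
Y = (0.0730 − j0.365) S
|Y| = 0.373 S → |Z| = 1/|Y| = 2.68 Ω, ∠Z = −∠Y = 78.7°
I = V/|Z| = 1.45 A
P = VI cos φ = 3.9 × 1.45 × cos(78.7°) = 1.11 W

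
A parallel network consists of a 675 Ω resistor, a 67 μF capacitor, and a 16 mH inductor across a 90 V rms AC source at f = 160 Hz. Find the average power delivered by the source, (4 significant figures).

ω = 2πf = 1005 rad/s
X_L = ωL = 16.08 Ω
X_C = 1/(ωC) = 14.85 Ω
Parallel: admittances add. Y = 1/R + 1/(jωL) + jωC
Y = (0.001481 + j0.005186) S
|Y| = 0.005393 S → |Z| = 1/|Y| = 185.4 Ω, ∠Z = −∠Y = -74.06°
I = V/|Z| = 485.4 mA
P = VI cos φ = 90 × 0.4854 × cos(-74.06°) = 12.00 W

12.00 W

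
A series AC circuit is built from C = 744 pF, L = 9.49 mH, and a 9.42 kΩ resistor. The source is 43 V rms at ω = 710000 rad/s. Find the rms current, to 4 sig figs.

X_L = ωL = 6738 Ω
X_C = 1/(ωC) = 1893 Ω
Net reactance X = X_L − X_C = 4845 Ω
Z = 9420 + j4845 Ω
|Z| = √(9420² + 4845²) = 10590 Ω
I = V/|Z| = 43/10590 = 4.059 mA

4.059 mA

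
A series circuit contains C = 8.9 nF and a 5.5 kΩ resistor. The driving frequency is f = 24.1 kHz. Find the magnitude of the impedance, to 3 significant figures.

ω = 2πf = 151400 rad/s
X_C = 1/(ωC) = 742 Ω
Z = 5500 − j742 Ω
|Z| = √(5500² + 742²) = 5550 Ω

5550 Ω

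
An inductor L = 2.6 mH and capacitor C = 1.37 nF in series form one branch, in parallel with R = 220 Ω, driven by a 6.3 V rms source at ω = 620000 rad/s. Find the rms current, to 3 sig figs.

X_L = ωL = 1610 Ω
X_C = 1/(ωC) = 1180 Ω
Branch 1: Z₁ = R = 220 Ω
Branch 2 (series LC): Z₂ = j(X_L − X_C) = j435 Ω
Parallel: Z = Z₁Z₂/(Z₁+Z₂), |Z| = 196 Ω, ∠Z = 26.8°
I = V/|Z| = 6.3/196 = 32.1 mA

32.1 mA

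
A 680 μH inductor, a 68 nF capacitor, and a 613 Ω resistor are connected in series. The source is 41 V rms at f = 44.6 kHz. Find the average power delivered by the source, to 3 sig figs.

ω = 2πf = 280200 rad/s
X_L = ωL = 191 Ω
X_C = 1/(ωC) = 52.5 Ω
Net reactance X = X_L − X_C = 138 Ω
Z = 613 + j138 Ω
|Z| = √(613² + 138²) = 628 Ω
∠Z = arctan(138/613) = 12.7°
I = V/|Z| = 65.2 mA
P = VI cos φ = 41 × 0.0652 × cos(12.7°) = 2.61 W

2.61 W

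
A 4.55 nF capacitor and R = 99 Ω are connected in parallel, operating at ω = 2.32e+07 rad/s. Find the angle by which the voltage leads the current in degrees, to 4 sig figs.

-84.53°

X_C = 1/(ωC) = 9.473 Ω
Parallel: admittances add. Y = 1/R + jωC
Y = (0.01010 + j0.1056) S
|Y| = 0.1060 S → |Z| = 1/|Y| = 9.430 Ω, ∠Z = −∠Y = -84.53°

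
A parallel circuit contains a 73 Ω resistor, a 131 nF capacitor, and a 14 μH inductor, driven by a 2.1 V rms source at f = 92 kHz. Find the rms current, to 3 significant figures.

ω = 2πf = 578100 rad/s
X_L = ωL = 8.09 Ω
X_C = 1/(ωC) = 13.2 Ω
Parallel: admittances add. Y = 1/R + 1/(jωL) + jωC
Y = (0.0137 − j0.0478) S
|Y| = 0.0498 S → |Z| = 1/|Y| = 20.1 Ω, ∠Z = −∠Y = 74.0°
I = V/|Z| = 2.1/20.1 = 105 mA

105 mA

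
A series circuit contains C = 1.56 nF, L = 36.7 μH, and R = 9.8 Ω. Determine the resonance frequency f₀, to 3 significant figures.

665 kHz

ω₀ = 1/√(LC) = 1/√(3.67e-05 × 1.56e-09) = 4.179e+06 rad/s
f₀ = ω₀/(2π) = 665 kHz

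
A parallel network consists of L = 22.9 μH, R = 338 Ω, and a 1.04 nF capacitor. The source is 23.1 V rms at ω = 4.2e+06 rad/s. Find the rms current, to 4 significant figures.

155.1 mA

X_L = ωL = 96.18 Ω
X_C = 1/(ωC) = 228.9 Ω
Parallel: admittances add. Y = 1/R + 1/(jωL) + jωC
Y = (0.002959 − j0.006029) S
|Y| = 0.006716 S → |Z| = 1/|Y| = 148.9 Ω, ∠Z = −∠Y = 63.86°
I = V/|Z| = 23.1/148.9 = 155.1 mA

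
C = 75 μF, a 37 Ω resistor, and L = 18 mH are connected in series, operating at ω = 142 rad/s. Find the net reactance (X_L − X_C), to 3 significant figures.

-91.3 Ω

X_L = ωL = 2.56 Ω
X_C = 1/(ωC) = 93.9 Ω
X = 2.56 − 93.9 = -91.3 Ω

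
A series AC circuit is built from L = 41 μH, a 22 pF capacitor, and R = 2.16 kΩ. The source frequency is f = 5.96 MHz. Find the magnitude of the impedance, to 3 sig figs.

ω = 2πf = 3.745e+07 rad/s
X_L = ωL = 1540 Ω
X_C = 1/(ωC) = 1210 Ω
Net reactance X = X_L − X_C = 322 Ω
Z = 2160 + j322 Ω
|Z| = √(2160² + 322²) = 2180 Ω

2180 Ω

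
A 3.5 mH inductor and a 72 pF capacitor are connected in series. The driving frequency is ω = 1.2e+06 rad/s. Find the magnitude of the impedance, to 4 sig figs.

7374 Ω

X_L = ωL = 4200 Ω
X_C = 1/(ωC) = 11570 Ω
Net reactance X = X_L − X_C = -7374 Ω
Z = − j7374 Ω
|Z| = √(0² + 7374²) = 7374 Ω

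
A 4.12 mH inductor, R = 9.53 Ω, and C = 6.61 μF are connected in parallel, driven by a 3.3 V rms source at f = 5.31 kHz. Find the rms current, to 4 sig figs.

ω = 2πf = 33360 rad/s
X_L = ωL = 137.5 Ω
X_C = 1/(ωC) = 4.534 Ω
Parallel: admittances add. Y = 1/R + 1/(jωL) + jωC
Y = (0.1049 + j0.2133) S
|Y| = 0.2377 S → |Z| = 1/|Y| = 4.207 Ω, ∠Z = −∠Y = -63.80°
I = V/|Z| = 3.3/4.207 = 784.3 mA

784.3 mA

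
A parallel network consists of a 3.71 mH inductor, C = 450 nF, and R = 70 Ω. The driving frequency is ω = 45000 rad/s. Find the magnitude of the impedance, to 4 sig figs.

49.54 Ω

X_L = ωL = 167.0 Ω
X_C = 1/(ωC) = 49.38 Ω
Parallel: admittances add. Y = 1/R + 1/(jωL) + jωC
Y = (0.01429 + j0.01426) S
|Y| = 0.02019 S → |Z| = 1/|Y| = 49.54 Ω, ∠Z = −∠Y = -44.95°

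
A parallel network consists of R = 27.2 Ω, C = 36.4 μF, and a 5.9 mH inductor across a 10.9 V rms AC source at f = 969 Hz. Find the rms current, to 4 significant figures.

2.150 A

ω = 2πf = 6088 rad/s
X_L = ωL = 35.92 Ω
X_C = 1/(ωC) = 4.512 Ω
Parallel: admittances add. Y = 1/R + 1/(jωL) + jωC
Y = (0.03676 + j0.1938) S
|Y| = 0.1972 S → |Z| = 1/|Y| = 5.070 Ω, ∠Z = −∠Y = -79.26°
I = V/|Z| = 10.9/5.070 = 2.150 A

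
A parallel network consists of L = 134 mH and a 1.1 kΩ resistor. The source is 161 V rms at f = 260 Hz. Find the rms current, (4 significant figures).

ω = 2πf = 1634 rad/s
X_L = ωL = 218.9 Ω
Parallel: admittances add. Y = 1/R + 1/(jωL)
Y = (0.0009091 − j0.004568) S
|Y| = 0.004658 S → |Z| = 1/|Y| = 214.7 Ω, ∠Z = −∠Y = 78.74°
I = V/|Z| = 161/214.7 = 749.9 mA

749.9 mA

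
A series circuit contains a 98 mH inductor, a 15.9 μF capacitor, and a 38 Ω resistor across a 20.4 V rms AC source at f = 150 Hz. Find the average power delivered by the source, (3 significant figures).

ω = 2πf = 942.5 rad/s
X_L = ωL = 92.4 Ω
X_C = 1/(ωC) = 66.7 Ω
Net reactance X = X_L − X_C = 25.6 Ω
Z = 38.0 + j25.6 Ω
|Z| = √(38.0² + 25.6²) = 45.8 Ω
∠Z = arctan(25.6/38.0) = 34.0°
I = V/|Z| = 445 mA
P = VI cos φ = 20.4 × 0.445 × cos(34.0°) = 7.53 W

7.53 W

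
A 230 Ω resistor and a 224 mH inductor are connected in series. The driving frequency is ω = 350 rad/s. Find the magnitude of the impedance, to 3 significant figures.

X_L = ωL = 78.4 Ω
Z = 230 + j78.4 Ω
|Z| = √(230² + 78.4²) = 243 Ω

243 Ω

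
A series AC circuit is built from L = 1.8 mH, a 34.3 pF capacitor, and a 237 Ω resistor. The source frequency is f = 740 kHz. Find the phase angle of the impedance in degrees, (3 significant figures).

ω = 2πf = 4.65e+06 rad/s
X_L = ωL = 8370 Ω
X_C = 1/(ωC) = 6270 Ω
Net reactance X = X_L − X_C = 2100 Ω
Z = 237 + j2100 Ω
|Z| = √(237² + 2100²) = 2110 Ω
∠Z = arctan(2100/237) = 83.6°

83.6°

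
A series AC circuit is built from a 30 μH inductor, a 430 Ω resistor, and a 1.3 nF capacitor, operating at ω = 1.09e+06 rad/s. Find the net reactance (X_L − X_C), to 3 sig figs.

X_L = ωL = 32.7 Ω
X_C = 1/(ωC) = 706 Ω
X = 32.7 − 706 = -673 Ω

-673 Ω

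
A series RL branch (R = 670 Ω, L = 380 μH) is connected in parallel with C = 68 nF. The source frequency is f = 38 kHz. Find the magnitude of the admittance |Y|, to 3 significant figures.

ω = 2πf = 238800 rad/s
X_L = ωL = 90.7 Ω
X_C = 1/(ωC) = 61.6 Ω
Branch 1 (R+jX_L): Z₁ = 670 + j90.7 Ω, |Z₁| = 676 Ω
Branch 2 (−jX_C): Z₂ = −j61.6 Ω
Parallel: Z = Z₁Z₂/(Z₁+Z₂), |Z| = 62.1 Ω, ∠Z = -84.8°
|Y| = 1/|Z| = 16.1 mS

16.1 mS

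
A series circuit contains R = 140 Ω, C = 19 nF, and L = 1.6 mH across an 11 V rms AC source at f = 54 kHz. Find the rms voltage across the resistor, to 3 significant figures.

ω = 2πf = 339300 rad/s
X_L = ωL = 543 Ω
X_C = 1/(ωC) = 155 Ω
Net reactance X = X_L − X_C = 388 Ω
Z = 140 + j388 Ω
|Z| = √(140² + 388²) = 412 Ω
I = V/|Z| = 26.7 mA
V_R = I·|Z_R| = 0.0267 × 140 = 3.74 V

3.74 V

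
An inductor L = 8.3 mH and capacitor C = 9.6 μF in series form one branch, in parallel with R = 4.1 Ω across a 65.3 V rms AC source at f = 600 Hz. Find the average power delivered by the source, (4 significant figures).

1.040 kW

ω = 2πf = 3770 rad/s
X_L = ωL = 31.29 Ω
X_C = 1/(ωC) = 27.63 Ω
Branch 1: Z₁ = R = 4.100 Ω
Branch 2 (series LC): Z₂ = j(X_L − X_C) = j3.659 Ω
Parallel: Z = Z₁Z₂/(Z₁+Z₂), |Z| = 2.730 Ω, ∠Z = 48.25°
I = V/|Z| = 23.92 A
P = VI cos φ = 65.3 × 23.92 × cos(48.25°) = 1.040 kW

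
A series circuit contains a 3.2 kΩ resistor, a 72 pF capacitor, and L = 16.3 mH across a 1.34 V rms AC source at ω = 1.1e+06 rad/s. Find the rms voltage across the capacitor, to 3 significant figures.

2.73 V

X_L = ωL = 17900 Ω
X_C = 1/(ωC) = 12600 Ω
Net reactance X = X_L − X_C = 5300 Ω
Z = 3200 + j5300 Ω
|Z| = √(3200² + 5300²) = 6190 Ω
I = V/|Z| = 216 μA
V_C = I·|Z_C| = 0.000216 × 12600 = 2.73 V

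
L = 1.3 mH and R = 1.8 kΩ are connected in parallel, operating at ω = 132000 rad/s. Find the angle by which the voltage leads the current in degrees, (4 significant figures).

X_L = ωL = 171.6 Ω
Parallel: admittances add. Y = 1/R + 1/(jωL)
Y = (0.0005556 − j0.005828) S
|Y| = 0.005854 S → |Z| = 1/|Y| = 170.8 Ω, ∠Z = −∠Y = 84.55°

84.55°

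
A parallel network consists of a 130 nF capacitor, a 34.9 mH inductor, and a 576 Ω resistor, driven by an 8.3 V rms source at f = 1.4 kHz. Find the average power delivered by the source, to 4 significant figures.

ω = 2πf = 8796 rad/s
X_L = ωL = 307.0 Ω
X_C = 1/(ωC) = 874.5 Ω
Parallel: admittances add. Y = 1/R + 1/(jωL) + jωC
Y = (0.001736 − j0.002114) S
|Y| = 0.002735 S → |Z| = 1/|Y| = 365.6 Ω, ∠Z = −∠Y = 50.60°
I = V/|Z| = 22.70 mA
P = VI cos φ = 8.3 × 0.02270 × cos(50.60°) = 119.6 mW

119.6 mW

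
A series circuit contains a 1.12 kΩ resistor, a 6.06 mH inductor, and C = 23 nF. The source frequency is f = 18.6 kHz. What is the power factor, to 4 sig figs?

0.9578

ω = 2πf = 116900 rad/s
X_L = ωL = 708.2 Ω
X_C = 1/(ωC) = 372.0 Ω
Net reactance X = X_L − X_C = 336.2 Ω
Z = 1120 + j336.2 Ω
|Z| = √(1120² + 336.2²) = 1169 Ω
∠Z = arctan(336.2/1120) = 16.71°
cos φ = cos(16.71°) = 0.9578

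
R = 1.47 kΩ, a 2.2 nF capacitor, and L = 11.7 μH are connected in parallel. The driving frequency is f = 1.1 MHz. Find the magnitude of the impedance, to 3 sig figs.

343 Ω

ω = 2πf = 6.912e+06 rad/s
X_L = ωL = 80.9 Ω
X_C = 1/(ωC) = 65.8 Ω
Parallel: admittances add. Y = 1/R + 1/(jωL) + jωC
Y = (0.000680 + j0.00284) S
|Y| = 0.00292 S → |Z| = 1/|Y| = 343 Ω, ∠Z = −∠Y = -76.5°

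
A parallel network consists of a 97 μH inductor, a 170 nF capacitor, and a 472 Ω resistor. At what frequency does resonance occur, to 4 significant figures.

39.19 kHz

ω₀ = 1/√(LC) = 1/√(9.7e-05 × 1.7e-07) = 246300 rad/s
f₀ = ω₀/(2π) = 39.19 kHz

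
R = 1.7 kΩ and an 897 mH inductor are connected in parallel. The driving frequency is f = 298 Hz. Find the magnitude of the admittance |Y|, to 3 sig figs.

837 μS

ω = 2πf = 1872 rad/s
X_L = ωL = 1680 Ω
Parallel: admittances add. Y = 1/R + 1/(jωL)
Y = (0.000588 − j0.000595) S
|Y| = 0.000837 S → |Z| = 1/|Y| = 1190 Ω, ∠Z = −∠Y = 45.3°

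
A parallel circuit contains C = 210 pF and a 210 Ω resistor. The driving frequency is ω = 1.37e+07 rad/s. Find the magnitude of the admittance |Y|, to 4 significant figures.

X_C = 1/(ωC) = 347.6 Ω
Parallel: admittances add. Y = 1/R + jωC
Y = (0.004762 + j0.002877) S
|Y| = 0.005564 S → |Z| = 1/|Y| = 179.7 Ω, ∠Z = −∠Y = -31.14°

5.564 mS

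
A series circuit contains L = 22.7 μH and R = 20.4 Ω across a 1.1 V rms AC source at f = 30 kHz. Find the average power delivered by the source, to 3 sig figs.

56.8 mW

ω = 2πf = 188500 rad/s
X_L = ωL = 4.28 Ω
Z = 20.4 + j4.28 Ω
|Z| = √(20.4² + 4.28²) = 20.8 Ω
∠Z = arctan(4.28/20.4) = 11.8°
I = V/|Z| = 52.8 mA
P = VI cos φ = 1.1 × 0.0528 × cos(11.8°) = 56.8 mW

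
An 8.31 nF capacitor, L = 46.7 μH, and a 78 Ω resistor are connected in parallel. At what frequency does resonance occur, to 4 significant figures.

255.5 kHz

ω₀ = 1/√(LC) = 1/√(4.67e-05 × 8.31e-09) = 1.605e+06 rad/s
f₀ = ω₀/(2π) = 255.5 kHz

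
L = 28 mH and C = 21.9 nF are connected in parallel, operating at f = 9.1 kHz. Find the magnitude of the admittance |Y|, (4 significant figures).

627.5 μS

ω = 2πf = 57180 rad/s
X_L = ωL = 1601 Ω
X_C = 1/(ωC) = 798.6 Ω
Parallel: admittances add. Y = 1/(jωL) + jωC
Y = (0 + j0.0006275) S
|Y| = 0.0006275 S → |Z| = 1/|Y| = 1594 Ω, ∠Z = −∠Y = -90.00°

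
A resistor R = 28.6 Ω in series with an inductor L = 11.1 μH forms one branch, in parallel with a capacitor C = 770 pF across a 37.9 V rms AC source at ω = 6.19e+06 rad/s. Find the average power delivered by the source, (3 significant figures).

X_L = ωL = 68.7 Ω
X_C = 1/(ωC) = 210 Ω
Branch 1 (R+jX_L): Z₁ = 28.6 + j68.7 Ω, |Z₁| = 74.4 Ω
Branch 2 (−jX_C): Z₂ = −j210 Ω
Parallel: Z = Z₁Z₂/(Z₁+Z₂), |Z| = 108 Ω, ∠Z = 55.9°
I = V/|Z| = 349 mA
P = VI cos φ = 37.9 × 0.349 × cos(55.9°) = 7.42 W

7.42 W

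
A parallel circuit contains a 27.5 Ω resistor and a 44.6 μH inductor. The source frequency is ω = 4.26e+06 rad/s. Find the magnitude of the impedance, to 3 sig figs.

27.2 Ω

X_L = ωL = 190 Ω
Parallel: admittances add. Y = 1/R + 1/(jωL)
Y = (0.0364 − j0.00526) S
|Y| = 0.0367 S → |Z| = 1/|Y| = 27.2 Ω, ∠Z = −∠Y = 8.24°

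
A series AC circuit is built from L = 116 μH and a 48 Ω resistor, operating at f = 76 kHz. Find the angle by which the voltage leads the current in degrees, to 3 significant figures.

ω = 2πf = 477500 rad/s
X_L = ωL = 55.4 Ω
Z = 48.0 + j55.4 Ω
|Z| = √(48.0² + 55.4²) = 73.3 Ω
∠Z = arctan(55.4/48.0) = 49.1°

49.1°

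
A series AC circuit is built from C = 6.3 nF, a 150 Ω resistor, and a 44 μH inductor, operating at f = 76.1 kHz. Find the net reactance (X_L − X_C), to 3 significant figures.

ω = 2πf = 478200 rad/s
X_L = ωL = 21.0 Ω
X_C = 1/(ωC) = 332 Ω
X = 21.0 − 332 = -311 Ω

-311 Ω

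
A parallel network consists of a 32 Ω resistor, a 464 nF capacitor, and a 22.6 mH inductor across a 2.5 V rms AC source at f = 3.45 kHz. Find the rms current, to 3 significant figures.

80.7 mA

ω = 2πf = 21680 rad/s
X_L = ωL = 490 Ω
X_C = 1/(ωC) = 99.4 Ω
Parallel: admittances add. Y = 1/R + 1/(jωL) + jωC
Y = (0.0312 + j0.00802) S
|Y| = 0.0323 S → |Z| = 1/|Y| = 31.0 Ω, ∠Z = −∠Y = -14.4°
I = V/|Z| = 2.5/31.0 = 80.7 mA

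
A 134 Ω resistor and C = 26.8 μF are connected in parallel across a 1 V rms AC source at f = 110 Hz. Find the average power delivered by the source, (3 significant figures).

ω = 2πf = 691.2 rad/s
X_C = 1/(ωC) = 54.0 Ω
Parallel: admittances add. Y = 1/R + jωC
Y = (0.00746 + j0.0185) S
|Y| = 0.0200 S → |Z| = 1/|Y| = 50.1 Ω, ∠Z = −∠Y = -68.1°
I = V/|Z| = 20.0 mA
P = VI cos φ = 1 × 0.0200 × cos(-68.1°) = 7.46 mW

7.46 mW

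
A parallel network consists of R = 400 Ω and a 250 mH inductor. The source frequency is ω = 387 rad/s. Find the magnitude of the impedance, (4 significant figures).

X_L = ωL = 96.75 Ω
Parallel: admittances add. Y = 1/R + 1/(jωL)
Y = (0.002500 − j0.01034) S
|Y| = 0.01063 S → |Z| = 1/|Y| = 94.04 Ω, ∠Z = −∠Y = 76.40°

94.04 Ω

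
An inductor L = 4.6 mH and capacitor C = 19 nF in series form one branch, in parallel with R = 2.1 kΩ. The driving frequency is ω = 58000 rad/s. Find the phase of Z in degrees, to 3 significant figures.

-73.0°

X_L = ωL = 267 Ω
X_C = 1/(ωC) = 907 Ω
Branch 1: Z₁ = R = 2100 Ω
Branch 2 (series LC): Z₂ = j(X_L − X_C) = −j641 Ω
Parallel: Z = Z₁Z₂/(Z₁+Z₂), |Z| = 613 Ω, ∠Z = -73.0°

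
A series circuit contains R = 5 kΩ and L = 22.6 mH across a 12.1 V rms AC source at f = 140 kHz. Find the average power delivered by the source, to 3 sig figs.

1.74 mW

ω = 2πf = 879600 rad/s
X_L = ωL = 19900 Ω
Z = 5000 + j19900 Ω
|Z| = √(5000² + 19900²) = 20500 Ω
∠Z = arctan(19900/5000) = 75.9°
I = V/|Z| = 590 μA
P = VI cos φ = 12.1 × 0.000590 × cos(75.9°) = 1.74 mW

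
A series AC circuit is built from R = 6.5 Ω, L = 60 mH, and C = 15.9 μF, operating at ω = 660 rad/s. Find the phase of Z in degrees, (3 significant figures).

X_L = ωL = 39.6 Ω
X_C = 1/(ωC) = 95.3 Ω
Net reactance X = X_L − X_C = -55.7 Ω
Z = 6.50 − j55.7 Ω
|Z| = √(6.50² + 55.7²) = 56.1 Ω
∠Z = arctan(-55.7/6.50) = -83.3°

-83.3°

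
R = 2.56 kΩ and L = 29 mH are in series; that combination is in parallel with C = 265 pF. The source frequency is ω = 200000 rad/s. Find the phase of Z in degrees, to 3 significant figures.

X_L = ωL = 5800 Ω
X_C = 1/(ωC) = 18900 Ω
Branch 1 (R+jX_L): Z₁ = 2560 + j5800 Ω, |Z₁| = 6340 Ω
Branch 2 (−jX_C): Z₂ = −j18900 Ω
Parallel: Z = Z₁Z₂/(Z₁+Z₂), |Z| = 8980 Ω, ∠Z = 55.1°

55.1°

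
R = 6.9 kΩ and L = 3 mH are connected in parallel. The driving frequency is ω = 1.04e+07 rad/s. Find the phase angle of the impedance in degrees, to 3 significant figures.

12.5°

X_L = ωL = 31200 Ω
Parallel: admittances add. Y = 1/R + 1/(jωL)
Y = (0.000145 − j3.21e-05) S
|Y| = 0.000148 S → |Z| = 1/|Y| = 6740 Ω, ∠Z = −∠Y = 12.5°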